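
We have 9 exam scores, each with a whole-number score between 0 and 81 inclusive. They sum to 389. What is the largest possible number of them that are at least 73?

5

If k of the values are ≥ 73, the total is ≥ 73k + 0(9 − k).
Setting 73k + 0(9 − k) ≤ 389 gives 73k ≤ 389, so k ≤ 5.
k = 5 is achieved by 5 values at 73 and 4 at 0, total 365; add 24 to one value (staying below 73) to reach 389.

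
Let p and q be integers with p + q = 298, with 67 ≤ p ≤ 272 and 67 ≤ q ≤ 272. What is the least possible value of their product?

15477

For a fixed sum, pq is smallest when p and q are as far apart as possible.
At the endpoint p = 67, q = 298 − 67 = 231, so pq = 67 × 231 = 15477.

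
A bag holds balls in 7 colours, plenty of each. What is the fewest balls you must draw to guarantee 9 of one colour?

In the worst case you draw 8 of each of the 7 colours: 7 × 8 = 56.
One more forces 9 of some colour, so 56 + 1 = 57.

57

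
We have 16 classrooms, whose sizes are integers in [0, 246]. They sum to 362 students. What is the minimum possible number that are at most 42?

8

If only k of them are at most 42, the other 16 − k are at least 43, so the total is at least (16 − k)·43 + k·0.
This is ≤ 362, so (16 − k)·43 + 0k ≤ 362, which gives k ≥ 8.
Exactly 8 works: 8 values at 0 and 8 at 43 total 344; raise one of the low values by 18 (still ≤ 42) to hit 362.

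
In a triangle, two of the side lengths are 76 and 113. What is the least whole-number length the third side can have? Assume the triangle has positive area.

38

The third side must exceed |76 − 113| = 37.
The smallest integer above 37 is 38.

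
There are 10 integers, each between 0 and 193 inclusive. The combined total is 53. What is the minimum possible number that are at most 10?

6

Let j be the number exceeding 10. Then the total is ≥ 11·j + 0·(10 − j) = 0 + 11j.
So 11j ≤ 53 and j ≤ 4; hence at least 10 − 4 = 6 are ≤ 10.
Exactly 6 works: 6 values at 0 and 4 at 11 total 44; raise one of the low values by 9 (still ≤ 10) to hit 53.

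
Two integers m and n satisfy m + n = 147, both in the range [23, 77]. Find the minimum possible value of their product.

Since m + n is fixed, pushing one of them to its bound minimizes the product.
The extreme feasible split is m = 70, n = 77, giving mn = 5390.

5390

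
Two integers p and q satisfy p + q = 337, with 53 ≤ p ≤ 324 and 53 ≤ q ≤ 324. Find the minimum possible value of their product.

15052

Since p + q is fixed, pushing one of them to its bound minimizes the product.
The extreme feasible split is p = 53, q = 284, giving pq = 15052.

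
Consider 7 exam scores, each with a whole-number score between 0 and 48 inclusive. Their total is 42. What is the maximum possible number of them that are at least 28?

If k of the values are ≥ 28, the total is ≥ 28k + 0(7 − k).
Setting 28k + 0(7 − k) ≤ 42 gives 28k ≤ 42, so k ≤ 1.
k = 1 is achieved by 1 value at 28 and 6 at 0, total 28; add 14 to one value (staying below 28) to reach 42.

1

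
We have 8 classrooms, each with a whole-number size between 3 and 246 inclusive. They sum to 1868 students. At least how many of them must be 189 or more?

Suppose at most 8 − j of them reach 189; then j values are ≤ 188 and the rest ≤ 246.
The total is then ≤ 188·j + 246·(8 − j) = 1968 − 58j. For this to be ≥ 1868 we need j ≤ 1, so at least 8 − 1 = 7 must reach 189.
Exactly 7 works: 7 values at 246 and 1 at 188 total 1910; lower one of the high values by 42 (still ≥ 189) to hit 1868.

7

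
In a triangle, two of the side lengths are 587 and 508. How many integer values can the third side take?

1015

The triangle inequality gives |587 − 508| < c < 587 + 508, i.e. 79 < c < 1095.
So c can be any integer from 80 to 1094: 1015 values.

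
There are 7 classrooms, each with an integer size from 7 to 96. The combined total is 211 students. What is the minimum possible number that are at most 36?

Let j be the number exceeding 36. Then the total is ≥ 37·j + 7·(7 − j) = 49 + 30j.
So 30j ≤ 162 and j ≤ 5; hence at least 7 − 5 = 2 are ≤ 36.
Exactly 2 works: 2 values at 7 and 5 at 37 total 199; raise one of the low values by 12 (still ≤ 36) to hit 211.

2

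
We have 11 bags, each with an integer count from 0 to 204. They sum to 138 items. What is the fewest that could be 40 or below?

Let j be the number exceeding 40. Then the total is ≥ 41·j + 0·(11 − j) = 0 + 41j.
So 41j ≤ 138 and j ≤ 3; hence at least 11 − 3 = 8 are ≤ 40.
Exactly 8 works: 8 values at 0 and 3 at 41 total 123; raise one of the low values by 15 (still ≤ 40) to hit 138.

8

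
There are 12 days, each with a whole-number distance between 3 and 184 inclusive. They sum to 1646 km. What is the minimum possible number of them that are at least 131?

2

If only k of them are at least 131, the other 12 − k are at most 130, so the total is at most k·184 + (12 − k)·130.
This must reach 1646, so k·184 + (12 − k)·130 ≥ 1646, giving k ≥ 2.
Exactly 2 works: 2 values at 184 and 10 at 130 total 1668; lower one of the high values by 22 (still ≥ 131) to hit 1646.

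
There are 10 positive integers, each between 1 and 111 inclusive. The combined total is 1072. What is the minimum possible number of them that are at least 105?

5

Each value short of 105 is at most 104, costing at least 111 − 104 = 7 against the maximum total of 1110.
We can afford to lose at most 1110 − 1072 = 38, so at most ⌊38/7⌋ = 5 fall short, and at least 5 are ≥ 105.
Exactly 5 works: 5 values at 111 and 5 at 104 total 1075; lower one of the high values by 3 (still ≥ 105) to hit 1072.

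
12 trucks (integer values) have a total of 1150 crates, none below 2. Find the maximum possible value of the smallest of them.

The 12 values sum to 1150, so their minimum is at most ⌊1150/12⌋ = 95.
Taking 2 copies of 95 and 10 copies of 96 gives exactly 1150, so 95 is attained.

95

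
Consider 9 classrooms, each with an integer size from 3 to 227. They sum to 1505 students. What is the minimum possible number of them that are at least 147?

3

Each value short of 147 is at most 146, costing at least 227 − 146 = 81 against the maximum total of 2043.
We can afford to lose at most 2043 − 1505 = 538, so at most ⌊538/81⌋ = 6 fall short, and at least 3 are ≥ 147.
Exactly 3 works: 3 values at 227 and 6 at 146 total 1557; lower one of the high values by 52 (still ≥ 147) to hit 1505.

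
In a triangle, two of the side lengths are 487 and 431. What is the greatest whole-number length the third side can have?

The third side must be less than 487 + 431 = 918.
The largest integer below 918 is 917.

917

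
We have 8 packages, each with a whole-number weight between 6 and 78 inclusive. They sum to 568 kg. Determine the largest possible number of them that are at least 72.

If k of the values are ≥ 72, the total is ≥ 72k + 6(8 − k).
Setting 72k + 6(8 − k) ≤ 568 gives 66k ≤ 520, so k ≤ 7.
k = 7 is achieved by 7 values at 72 and 1 at 6, total 510; add 58 to one value (staying below 72) to reach 568.

7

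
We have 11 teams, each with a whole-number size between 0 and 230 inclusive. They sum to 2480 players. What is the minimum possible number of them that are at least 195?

Suppose at most 11 − j of them reach 195; then j values are ≤ 194 and the rest ≤ 230.
The total is then ≤ 194·j + 230·(11 − j) = 2530 − 36j. For this to be ≥ 2480 we need j ≤ 1, so at least 11 − 1 = 10 must reach 195.
Exactly 10 works: 10 values at 230 and 1 at 194 total 2494; lower one of the high values by 14 (still ≥ 195) to hit 2480.

10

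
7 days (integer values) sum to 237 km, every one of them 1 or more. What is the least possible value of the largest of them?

The average is 237/7 > 33, so not all 7 can be 33 or less; the largest is ≥ 34.
Taking 1 copy of 33 and 6 copies of 34 gives exactly 237, so 34 is attained.

34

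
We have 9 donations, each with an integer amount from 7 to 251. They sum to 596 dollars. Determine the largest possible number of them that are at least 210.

With k values at 210 or above and the rest at least 7, the sum is at least 63 + 203k.
Since the sum is 596, we need 203k ≤ 533, i.e. k ≤ 2.
k = 2 is achieved by 2 values at 210 and 7 at 7, total 469; add 127 to one value (staying below 210) to reach 596.

2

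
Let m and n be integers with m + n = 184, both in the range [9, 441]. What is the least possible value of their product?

For a fixed sum, mn is smallest when m and n are as far apart as possible.
At the endpoint m = 9, n = 184 − 9 = 175, so mn = 9 × 175 = 1575.

1575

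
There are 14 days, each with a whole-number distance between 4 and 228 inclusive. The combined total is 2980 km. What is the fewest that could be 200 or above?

Each value short of 200 is at most 199, costing at least 228 − 199 = 29 against the maximum total of 3192.
We can afford to lose at most 3192 − 2980 = 212, so at most ⌊212/29⌋ = 7 fall short, and at least 7 are ≥ 200.
Exactly 7 works: 7 values at 228 and 7 at 199 total 2989; lower one of the high values by 9 (still ≥ 200) to hit 2980.

7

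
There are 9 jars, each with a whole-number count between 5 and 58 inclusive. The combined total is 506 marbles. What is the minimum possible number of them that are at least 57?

If only k of them are at least 57, the other 9 − k are at most 56, so the total is at most k·58 + (9 − k)·56.
This must reach 506, so k·58 + (9 − k)·56 ≥ 506, giving k ≥ 1.
Exactly 1 works: 1 value at 58 and 8 at 56 total 506.

1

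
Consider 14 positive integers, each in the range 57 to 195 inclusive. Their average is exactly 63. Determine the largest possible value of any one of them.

Maximizing one value means minimizing the remaining 13.
The total is 14 × 63 = 882.
The other 13 contribute at least 13 × 57 = 741, leaving at most 882 − 741 = 141.
Since 141 ≤ 195, this is achievable: one at 141 and 13 at 57.

141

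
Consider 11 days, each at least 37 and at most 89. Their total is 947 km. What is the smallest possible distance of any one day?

57

To make one day as small as possible, make the other 10 as large as possible.
The other 10 contribute at most 10 × 89 = 890, leaving at least 947 − 890 = 57.
Since 57 ≥ 37, this is achievable: one at 57 and 10 at 89.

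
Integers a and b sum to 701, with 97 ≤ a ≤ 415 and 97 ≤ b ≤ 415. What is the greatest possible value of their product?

ab = a(701 − a) is maximized when a is as near 701/2 as the bounds allow.
Taking a = 350 and b = 351 (both in [97, 415]) gives ab = 122850.

122850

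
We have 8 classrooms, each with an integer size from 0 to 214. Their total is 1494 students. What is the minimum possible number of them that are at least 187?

1

Each value short of 187 is at most 186, costing at least 214 − 186 = 28 against the maximum total of 1712.
We can afford to lose at most 1712 − 1494 = 218, so at most ⌊218/28⌋ = 7 fall short, and at least 1 are ≥ 187.
Exactly 1 works: 1 value at 214 and 7 at 186 total 1516; lower one of the high values by 22 (still ≥ 187) to hit 1494.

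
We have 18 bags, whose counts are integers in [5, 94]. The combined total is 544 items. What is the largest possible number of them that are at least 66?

7

Suppose k of them are at least 66. Those contribute at least 66 each and the other 18 − k at least 5 each.
So the total is at least 66k + 5(18 − k) = 90 + 61k. This must be ≤ 544, giving k ≤ 7.
k = 7 is achieved by 7 values at 66 and 11 at 5, total 517; add 27 to one value (staying below 66) to reach 544.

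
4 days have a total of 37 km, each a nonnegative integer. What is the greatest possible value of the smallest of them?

9

The average is 37/4 < 10, so some value is ≤ 9.
Equality holds with 3 values of 9 and 1 value of 10.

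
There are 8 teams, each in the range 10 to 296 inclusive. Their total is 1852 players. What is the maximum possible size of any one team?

Maximizing one value means minimizing the remaining 7.
The other 7 contribute at least 7 × 10 = 70, leaving at most 1852 − 70 = 1782.
But each team is capped at 296, so the maximum is 296.
Achievable: one at 296 and the other 7 totalling 1556, which fits since 7 × 10 ≤ 1556 ≤ 7 × 296.

296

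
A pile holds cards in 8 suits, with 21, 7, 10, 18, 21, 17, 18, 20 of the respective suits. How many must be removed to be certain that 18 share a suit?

In the worst case you take as many as possible of each suit without reaching 18: 17 + 7 + 10 + 17 + 17 + 17 + 17 + 17 = 119.
The next one must give 18 of some suit, so 119 + 1 = 120.

120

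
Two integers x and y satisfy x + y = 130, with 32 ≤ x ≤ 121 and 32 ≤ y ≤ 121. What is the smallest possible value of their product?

3136

Since x + y is fixed, pushing one of them to its bound minimizes the product.
At the endpoint x = 32, y = 130 − 32 = 98, so xy = 32 × 98 = 3136.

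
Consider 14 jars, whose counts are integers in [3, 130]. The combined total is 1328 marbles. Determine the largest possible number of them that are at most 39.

Suppose k of them are at most 39. Those contribute at most 39 each and the rest at most 130 each.
So the total is at most 39k + 130(14 − k) = 1820 − 91k. This must still be ≥ 1328, so k ≤ 5.
k = 5 is achieved by 5 values at 39 and 9 at 130, total 1365; lower one of the 130's by 37 (still > 39) to reach 1328.

5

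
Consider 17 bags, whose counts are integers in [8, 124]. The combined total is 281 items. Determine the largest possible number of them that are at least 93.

Suppose k of them are at least 93. Those contribute at least 93 each and the other 17 − k at least 8 each.
So the total is at least 93k + 8(17 − k) = 136 + 85k. This must be ≤ 281, giving k ≤ 1.
k = 1 is achieved by 1 value at 93 and 16 at 8, total 221; add 60 to one value (staying below 93) to reach 281.

1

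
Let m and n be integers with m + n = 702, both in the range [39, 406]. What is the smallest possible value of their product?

For a fixed sum, mn is smallest when m and n are as far apart as possible.
At the endpoint m = 296, n = 702 − 296 = 406, so mn = 296 × 406 = 120176.

120176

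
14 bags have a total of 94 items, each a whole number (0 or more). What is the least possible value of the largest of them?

7

The average is 94/14 > 6, so not all 14 can be 6 or less; the largest is ≥ 7.
Taking 4 copies of 6 and 10 copies of 7 gives exactly 94, so 7 is attained.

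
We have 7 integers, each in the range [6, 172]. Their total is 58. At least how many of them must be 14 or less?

Let j be the number exceeding 14. Then the total is ≥ 15·j + 6·(7 − j) = 42 + 9j.
So 9j ≤ 16 and j ≤ 1; hence at least 7 − 1 = 6 are ≤ 14.
Exactly 6 works: 6 values at 6 and 1 at 15 total 51; raise one of the low values by 7 (still ≤ 14) to hit 58.

6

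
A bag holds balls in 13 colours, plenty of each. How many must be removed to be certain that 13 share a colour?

157

In the worst case you draw 12 of each of the 13 colours: 13 × 12 = 156.
One more forces 13 of some colour, so 156 + 1 = 157.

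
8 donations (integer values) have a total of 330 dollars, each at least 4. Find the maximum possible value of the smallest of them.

41

The 8 values sum to 330, so their minimum is at most ⌊330/8⌋ = 41.
Achievable: 6 of them at 41 and 2 at 42 total 330.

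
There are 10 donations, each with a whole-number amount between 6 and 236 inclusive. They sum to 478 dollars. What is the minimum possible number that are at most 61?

3

Each value above 61 is at least 62, contributing at least 62 − 6 = 56 above the floor 6.
The sum exceeds the floor total 60 by 418, so at most ⌊418/56⌋ = 7 exceed 61, and at least 3 are ≤ 61.
Exactly 3 works: 3 values at 6 and 7 at 62 total 452; raise one of the low values by 26 (still ≤ 61) to hit 478.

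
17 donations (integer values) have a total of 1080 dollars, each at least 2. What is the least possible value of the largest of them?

64

Some value must be at least ⌈1080/17⌉ = 64, since 17 × 63 = 1071 < 1080.
Taking 8 copies of 63 and 9 copies of 64 gives exactly 1080, so 64 is attained.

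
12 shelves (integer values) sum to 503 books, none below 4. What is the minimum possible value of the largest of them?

42

The average is 503/12 > 41, so not all 12 can be 41 or less; the largest is ≥ 42.
Taking 1 copy of 41 and 11 copies of 42 gives exactly 503, so 42 is attained.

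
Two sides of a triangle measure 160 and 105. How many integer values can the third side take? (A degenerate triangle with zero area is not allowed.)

209

The triangle inequality gives |160 − 105| < c < 160 + 105, i.e. 55 < c < 265.
So c can be any integer from 56 to 264: 209 values.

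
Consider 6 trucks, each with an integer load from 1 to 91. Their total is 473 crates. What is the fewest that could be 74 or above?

Each value short of 74 is at most 73, costing at least 91 − 73 = 18 against the maximum total of 546.
We can afford to lose at most 546 − 473 = 73, so at most ⌊73/18⌋ = 4 fall short, and at least 2 are ≥ 74.
Exactly 2 works: 2 values at 91 and 4 at 73 total 474; lower one of the high values by 1 (still ≥ 74) to hit 473.

2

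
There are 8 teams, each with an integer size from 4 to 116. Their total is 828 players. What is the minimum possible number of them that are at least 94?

Suppose at most 8 − j of them reach 94; then j values are ≤ 93 and the rest ≤ 116.
The total is then ≤ 93·j + 116·(8 − j) = 928 − 23j. For this to be ≥ 828 we need j ≤ 4, so at least 8 − 4 = 4 must reach 94.
Exactly 4 works: 4 values at 116 and 4 at 93 total 836; lower one of the high values by 8 (still ≥ 94) to hit 828.

4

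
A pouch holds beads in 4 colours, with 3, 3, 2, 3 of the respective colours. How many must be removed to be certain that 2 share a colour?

5

In the worst case you take as many as possible of each colour without reaching 2: 1 + 1 + 1 + 1 = 4.
The next one must give 2 of some colour, so 4 + 1 = 5.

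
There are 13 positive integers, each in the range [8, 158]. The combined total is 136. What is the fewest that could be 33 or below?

Let j be the number exceeding 33. Then the total is ≥ 34·j + 8·(13 − j) = 104 + 26j.
So 26j ≤ 32 and j ≤ 1; hence at least 13 − 1 = 12 are ≤ 33.
Exactly 12 works: 12 values at 8 and 1 at 34 total 130; raise one of the low values by 6 (still ≤ 33) to hit 136.

12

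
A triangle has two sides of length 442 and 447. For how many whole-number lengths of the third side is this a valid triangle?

The triangle inequality gives |442 − 447| < c < 442 + 447, i.e. 5 < c < 889.
So c can be any integer from 6 to 888: 883 values.

883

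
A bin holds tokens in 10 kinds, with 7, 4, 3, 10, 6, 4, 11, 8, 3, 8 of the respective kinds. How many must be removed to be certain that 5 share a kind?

39

In the worst case you take as many as possible of each kind without reaching 5: 4 + 4 + 3 + 4 + 4 + 4 + 4 + 4 + 3 + 4 = 38.
The next one must give 5 of some kind, so 38 + 1 = 39.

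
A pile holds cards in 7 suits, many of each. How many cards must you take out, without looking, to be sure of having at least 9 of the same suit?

You could draw 8 of every suit without reaching 9 of any — 56 in all.
One more forces 9 of some suit, so 56 + 1 = 57.

57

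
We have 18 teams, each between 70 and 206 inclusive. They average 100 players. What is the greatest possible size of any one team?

To make one team as large as possible, make the other 17 as small as possible.
The total is 18 × 100 = 1800.
The other 17 contribute at least 17 × 70 = 1190, leaving at most 1800 − 1190 = 610.
But each team is capped at 206, so the maximum is 206.
Achievable: one at 206 and the other 17 totalling 1594, which fits since 17 × 70 ≤ 1594 ≤ 17 × 206.

206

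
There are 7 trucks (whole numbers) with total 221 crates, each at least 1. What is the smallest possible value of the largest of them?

32

The average is 221/7 > 31, so not all 7 can be 31 or less; the largest is ≥ 32.
Equality holds with 4 values of 32 and 3 values of 31.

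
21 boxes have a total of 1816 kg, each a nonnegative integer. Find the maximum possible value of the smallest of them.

The 21 values sum to 1816, so their minimum is at most ⌊1816/21⌋ = 86.
Taking 11 copies of 86 and 10 copies of 87 gives exactly 1816, so 86 is attained.

86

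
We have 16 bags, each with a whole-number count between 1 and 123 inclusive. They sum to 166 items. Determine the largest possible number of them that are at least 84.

With k values at 84 or above and the rest at least 1, the sum is at least 16 + 83k.
Since the sum is 166, we need 83k ≤ 150, i.e. k ≤ 1.
k = 1 is achieved by 1 value at 84 and 15 at 1, total 99; add 67 to one value (staying below 84) to reach 166.

1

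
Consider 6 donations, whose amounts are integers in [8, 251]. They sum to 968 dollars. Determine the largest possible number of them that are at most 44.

Suppose k of them are at most 44. Those contribute at most 44 each and the rest at most 251 each.
So the total is at most 44k + 251(6 − k) = 1506 − 207k. This must still be ≥ 968, so k ≤ 2.
k = 2 is achieved by 2 values at 44 and 4 at 251, total 1092; lower one of the 251's by 124 (still > 44) to reach 968.

2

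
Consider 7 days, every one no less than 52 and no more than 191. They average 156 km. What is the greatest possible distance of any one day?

To make one day as large as possible, make the other 6 as small as possible.
The total is 7 × 156 = 1092.
The other 6 contribute at least 6 × 52 = 312, leaving at most 1092 − 312 = 780.
But each day is capped at 191, so the maximum is 191.
Achievable: one at 191 and the other 6 totalling 901, which fits since 6 × 52 ≤ 901 ≤ 6 × 191.

191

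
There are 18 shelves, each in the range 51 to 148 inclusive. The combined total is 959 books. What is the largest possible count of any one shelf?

92

To make one shelf as large as possible, make the other 17 as small as possible.
The other 17 contribute at least 17 × 51 = 867, leaving at most 959 − 867 = 92.
Since 92 ≤ 148, this is achievable: one at 92 and 17 at 51.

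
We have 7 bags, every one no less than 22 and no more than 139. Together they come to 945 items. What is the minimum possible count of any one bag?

Minimizing one value means maximizing the remaining 6.
The other 6 contribute at most 6 × 139 = 834, leaving at least 945 − 834 = 111.
Since 111 ≥ 22, this is achievable: one at 111 and 6 at 139.

111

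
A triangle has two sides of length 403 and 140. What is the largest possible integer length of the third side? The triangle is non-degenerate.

542

The third side must be less than 403 + 140 = 543.
The largest integer below 543 is 542.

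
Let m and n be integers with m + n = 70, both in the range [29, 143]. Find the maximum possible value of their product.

1225

For a fixed sum, the product mn is largest when m and n are as close as possible.
Taking m = 35 and n = 35 (both in [29, 143]) gives mn = 1225.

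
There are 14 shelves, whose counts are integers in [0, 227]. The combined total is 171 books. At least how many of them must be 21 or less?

7

Each value above 21 is at least 22, contributing at least 22 − 0 = 22 above the floor 0.
The sum exceeds the floor total 0 by 171, so at most ⌊171/22⌋ = 7 exceed 21, and at least 7 are ≤ 21.
Exactly 7 works: 7 values at 0 and 7 at 22 total 154; raise one of the low values by 17 (still ≤ 21) to hit 171.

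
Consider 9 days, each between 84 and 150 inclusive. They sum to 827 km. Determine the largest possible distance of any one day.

To make one day as large as possible, make the other 8 as small as possible.
The other 8 contribute at least 8 × 84 = 672, leaving at most 827 − 672 = 155.
But each day is capped at 150, so the maximum is 150.
Achievable: one at 150 and the other 8 totalling 677, which fits since 8 × 84 ≤ 677 ≤ 8 × 150.

150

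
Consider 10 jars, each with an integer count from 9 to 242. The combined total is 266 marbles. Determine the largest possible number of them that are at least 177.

1

With k values at 177 or above and the rest at least 9, the sum is at least 90 + 168k.
Since the sum is 266, we need 168k ≤ 176, i.e. k ≤ 1.
k = 1 is achieved by 1 value at 177 and 9 at 9, total 258; add 8 to one value (staying below 177) to reach 266.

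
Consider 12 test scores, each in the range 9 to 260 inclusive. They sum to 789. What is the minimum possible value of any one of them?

9

Minimizing one value means maximizing the remaining 11.
The other 11 can take up 11 × 260 = 2860 ≥ 789 − 9, so one score can sit at its floor of 9.
Achievable: one at 9 and the other 11 totalling 780, which fits since 11 × 9 ≤ 780 ≤ 11 × 260.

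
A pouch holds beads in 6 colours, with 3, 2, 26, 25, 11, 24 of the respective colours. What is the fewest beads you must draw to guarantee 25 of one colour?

In the worst case you take as many as possible of each colour without reaching 25: 3 + 2 + 24 + 24 + 11 + 24 = 88.
The next one must give 25 of some colour, so 88 + 1 = 89.

89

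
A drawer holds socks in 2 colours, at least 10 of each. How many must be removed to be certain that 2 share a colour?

You could draw 1 of every colour without reaching 2 of any — 2 in all.
One more forces 2 of some colour, so 2 + 1 = 3.

3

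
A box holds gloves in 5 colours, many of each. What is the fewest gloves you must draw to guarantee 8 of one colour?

36

In the worst case you draw 7 of each of the 5 colours: 5 × 7 = 35.
One more forces 8 of some colour, so 35 + 1 = 36.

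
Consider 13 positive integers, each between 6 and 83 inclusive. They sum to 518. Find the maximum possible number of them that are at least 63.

7

If k of the values are ≥ 63, the total is ≥ 63k + 6(13 − k).
Setting 63k + 6(13 − k) ≤ 518 gives 57k ≤ 440, so k ≤ 7.
k = 7 is achieved by 7 values at 63 and 6 at 6, total 477; add 41 to one value (staying below 63) to reach 518.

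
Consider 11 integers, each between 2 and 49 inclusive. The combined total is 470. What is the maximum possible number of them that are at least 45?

Suppose k of them are at least 45. Those contribute at least 45 each and the other 11 − k at least 2 each.
So the total is at least 45k + 2(11 − k) = 22 + 43k. This must be ≤ 470, giving k ≤ 10.
k = 10 is achieved by 10 values at 45 and 1 at 2, total 452; add 18 to one value (staying below 45) to reach 470.

10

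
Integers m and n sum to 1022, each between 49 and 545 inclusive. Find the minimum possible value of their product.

259965

Since m + n is fixed, pushing one of them to its bound minimizes the product.
At the endpoint m = 477, n = 1022 − 477 = 545, so mn = 477 × 545 = 259965.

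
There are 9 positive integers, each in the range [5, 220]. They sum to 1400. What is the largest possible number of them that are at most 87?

4

Each value at 87 or below falls at least 220 − 87 = 133 short of the ceiling 220.
The ceiling total is 9 × 220 = 1980, and we need 1400, so at most ⌊(1980 − 1400)/133⌋ = 4 can be that low.
k = 4 is achieved by 4 values at 87 and 5 at 220, total 1448; lower one of the 220's by 48 (still > 87) to reach 1400.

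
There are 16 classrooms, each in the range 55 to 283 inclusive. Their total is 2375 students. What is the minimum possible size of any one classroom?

Minimizing one value means maximizing the remaining 15.
The other 15 can take up 15 × 283 = 4245 ≥ 2375 − 55, so one classroom can sit at its floor of 55.
Achievable: one at 55 and the other 15 totalling 2320, which fits since 15 × 55 ≤ 2320 ≤ 15 × 283.

55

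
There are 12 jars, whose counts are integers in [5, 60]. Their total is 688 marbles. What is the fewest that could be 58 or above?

Each value short of 58 is at most 57, costing at least 60 − 57 = 3 against the maximum total of 720.
We can afford to lose at most 720 − 688 = 32, so at most ⌊32/3⌋ = 10 fall short, and at least 2 are ≥ 58.
Exactly 2 works: 2 values at 60 and 10 at 57 total 690; lower one of the high values by 2 (still ≥ 58) to hit 688.

2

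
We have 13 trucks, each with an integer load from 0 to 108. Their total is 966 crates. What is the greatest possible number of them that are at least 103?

Suppose k of them are at least 103. Those contribute at least 103 each and the other 13 − k at least 0 each.
So the total is at least 103k + 0(13 − k) = 0 + 103k. This must be ≤ 966, giving k ≤ 9.
k = 9 is achieved by 9 values at 103 and 4 at 0, total 927; add 39 to one value (staying below 103) to reach 966.

9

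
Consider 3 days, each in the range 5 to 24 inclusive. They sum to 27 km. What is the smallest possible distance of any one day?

Minimizing one value means maximizing the remaining 2.
The other 2 can take up 2 × 24 = 48 ≥ 27 − 5, so one day can sit at its floor of 5.
Achievable: one at 5 and the other 2 totalling 22, which fits since 2 × 5 ≤ 22 ≤ 2 × 24.

5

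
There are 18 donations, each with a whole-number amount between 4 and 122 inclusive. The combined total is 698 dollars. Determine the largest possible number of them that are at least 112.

If k of the values are ≥ 112, the total is ≥ 112k + 4(18 − k).
Setting 112k + 4(18 − k) ≤ 698 gives 108k ≤ 626, so k ≤ 5.
k = 5 is achieved by 5 values at 112 and 13 at 4, total 612; add 86 to one value (staying below 112) to reach 698.

5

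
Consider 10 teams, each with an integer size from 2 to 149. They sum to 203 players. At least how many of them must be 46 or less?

6

Each value above 46 is at least 47, contributing at least 47 − 2 = 45 above the floor 2.
The sum exceeds the floor total 20 by 183, so at most ⌊183/45⌋ = 4 exceed 46, and at least 6 are ≤ 46.
Exactly 6 works: 6 values at 2 and 4 at 47 total 200; raise one of the low values by 3 (still ≤ 46) to hit 203.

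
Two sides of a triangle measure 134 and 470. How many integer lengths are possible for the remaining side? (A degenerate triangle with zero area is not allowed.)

The triangle inequality gives |134 − 470| < c < 134 + 470, i.e. 336 < c < 604.
So c can be any integer from 337 to 603: 267 values.

267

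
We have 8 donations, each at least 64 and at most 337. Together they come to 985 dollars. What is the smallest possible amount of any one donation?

Minimizing one value means maximizing the remaining 7.
The other 7 can take up 7 × 337 = 2359 ≥ 985 − 64, so one donation can sit at its floor of 64.
Achievable: one at 64 and the other 7 totalling 921, which fits since 7 × 64 ≤ 921 ≤ 7 × 337.

64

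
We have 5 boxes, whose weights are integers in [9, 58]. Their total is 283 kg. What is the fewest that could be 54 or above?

4

Each value short of 54 is at most 53, costing at least 58 − 53 = 5 against the maximum total of 290.
We can afford to lose at most 290 − 283 = 7, so at most ⌊7/5⌋ = 1 fall short, and at least 4 are ≥ 54.
Exactly 4 works: 4 values at 58 and 1 at 53 total 285; lower one of the high values by 2 (still ≥ 54) to hit 283.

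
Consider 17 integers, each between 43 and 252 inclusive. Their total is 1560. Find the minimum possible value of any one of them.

To make one integer as small as possible, make the other 16 as large as possible.
The other 16 can take up 16 × 252 = 4032 ≥ 1560 − 43, so one integer can sit at its floor of 43.
Achievable: one at 43 and the other 16 totalling 1517, which fits since 16 × 43 ≤ 1517 ≤ 16 × 252.

43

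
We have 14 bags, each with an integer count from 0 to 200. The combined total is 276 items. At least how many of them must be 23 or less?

3

If only k of them are at most 23, the other 14 − k are at least 24, so the total is at least (14 − k)·24 + k·0.
This is ≤ 276, so (14 − k)·24 + 0k ≤ 276, which gives k ≥ 3.
Exactly 3 works: 3 values at 0 and 11 at 24 total 264; raise one of the low values by 12 (still ≤ 23) to hit 276.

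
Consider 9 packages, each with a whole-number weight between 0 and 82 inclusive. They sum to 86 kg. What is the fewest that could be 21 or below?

Each value above 21 is at least 22, contributing at least 22 − 0 = 22 above the floor 0.
The sum exceeds the floor total 0 by 86, so at most ⌊86/22⌋ = 3 exceed 21, and at least 6 are ≤ 21.
Exactly 6 works: 6 values at 0 and 3 at 22 total 66; raise one of the low values by 20 (still ≤ 21) to hit 86.

6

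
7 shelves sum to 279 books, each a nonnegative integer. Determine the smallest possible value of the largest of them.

Some value must be at least ⌈279/7⌉ = 40, since 7 × 39 = 273 < 279.
Achievable: 6 of them at 40 and 1 at 39 total 279.

40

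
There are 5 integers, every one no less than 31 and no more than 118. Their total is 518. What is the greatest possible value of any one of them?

118

To make one integer as large as possible, make the other 4 as small as possible.
The other 4 contribute at least 4 × 31 = 124, leaving at most 518 − 124 = 394.
But each integer is capped at 118, so the maximum is 118.
Achievable: one at 118 and the other 4 totalling 400, which fits since 4 × 31 ≤ 400 ≤ 4 × 118.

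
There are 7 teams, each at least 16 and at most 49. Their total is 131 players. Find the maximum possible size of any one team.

35

To make one team as large as possible, make the other 6 as small as possible.
The other 6 contribute at least 6 × 16 = 96, leaving at most 131 − 96 = 35.
Since 35 ≤ 49, this is achievable: one at 35 and 6 at 16.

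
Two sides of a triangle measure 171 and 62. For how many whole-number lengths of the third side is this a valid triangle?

123

The triangle inequality gives |171 − 62| < c < 171 + 62, i.e. 109 < c < 233.
So c can be any integer from 110 to 232: 123 values.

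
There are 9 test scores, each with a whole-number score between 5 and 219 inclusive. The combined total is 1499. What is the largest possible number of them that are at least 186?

8

With k values at 186 or above and the rest at least 5, the sum is at least 45 + 181k.
Since the sum is 1499, we need 181k ≤ 1454, i.e. k ≤ 8.
k = 8 is achieved by 8 values at 186 and 1 at 5, total 1493; add 6 to one value (staying below 186) to reach 1499.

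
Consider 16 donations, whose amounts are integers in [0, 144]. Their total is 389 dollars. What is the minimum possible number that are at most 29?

4

If only k of them are at most 29, the other 16 − k are at least 30, so the total is at least (16 − k)·30 + k·0.
This is ≤ 389, so (16 − k)·30 + 0k ≤ 389, which gives k ≥ 4.
Exactly 4 works: 4 values at 0 and 12 at 30 total 360; raise one of the low values by 29 (still ≤ 29) to hit 389.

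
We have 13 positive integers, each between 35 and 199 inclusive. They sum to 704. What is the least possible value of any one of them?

35

Minimizing one value means maximizing the remaining 12.
The other 12 can take up 12 × 199 = 2388 ≥ 704 − 35, so one integer can sit at its floor of 35.
Achievable: one at 35 and the other 12 totalling 669, which fits since 12 × 35 ≤ 669 ≤ 12 × 199.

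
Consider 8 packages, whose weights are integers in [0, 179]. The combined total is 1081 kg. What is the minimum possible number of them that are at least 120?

Each value short of 120 is at most 119, costing at least 179 − 119 = 60 against the maximum total of 1432.
We can afford to lose at most 1432 − 1081 = 351, so at most ⌊351/60⌋ = 5 fall short, and at least 3 are ≥ 120.
Exactly 3 works: 3 values at 179 and 5 at 119 total 1132; lower one of the high values by 51 (still ≥ 120) to hit 1081.

3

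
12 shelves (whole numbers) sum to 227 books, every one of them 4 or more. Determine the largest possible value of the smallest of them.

The 12 values sum to 227, so their minimum is at most ⌊227/12⌋ = 18.
Achievable: 1 of them at 18 and 11 at 19 total 227.

18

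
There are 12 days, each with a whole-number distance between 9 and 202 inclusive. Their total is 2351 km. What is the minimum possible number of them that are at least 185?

8

Suppose at most 12 − j of them reach 185; then j values are ≤ 184 and the rest ≤ 202.
The total is then ≤ 184·j + 202·(12 − j) = 2424 − 18j. For this to be ≥ 2351 we need j ≤ 4, so at least 12 − 4 = 8 must reach 185.
Exactly 8 works: 8 values at 202 and 4 at 184 total 2352; lower one of the high values by 1 (still ≥ 185) to hit 2351.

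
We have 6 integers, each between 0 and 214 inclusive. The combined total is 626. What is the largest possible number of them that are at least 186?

3

If k of the values are ≥ 186, the total is ≥ 186k + 0(6 − k).
Setting 186k + 0(6 − k) ≤ 626 gives 186k ≤ 626, so k ≤ 3.
k = 3 is achieved by 3 values at 186 and 3 at 0, total 558; add 68 to one value (staying below 186) to reach 626.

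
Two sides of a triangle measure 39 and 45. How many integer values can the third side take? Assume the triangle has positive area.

77

The triangle inequality gives |39 − 45| < c < 39 + 45, i.e. 6 < c < 84.
So c can be any integer from 7 to 83: 77 values.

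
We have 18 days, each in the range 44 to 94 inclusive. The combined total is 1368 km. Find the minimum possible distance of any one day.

44

Minimizing one value means maximizing the remaining 17.
The other 17 can take up 17 × 94 = 1598 ≥ 1368 − 44, so one day can sit at its floor of 44.
Achievable: one at 44 and the other 17 totalling 1324, which fits since 17 × 44 ≤ 1324 ≤ 17 × 94.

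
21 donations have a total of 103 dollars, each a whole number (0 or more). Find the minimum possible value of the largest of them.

Some value must be at least ⌈103/21⌉ = 5, since 21 × 4 = 84 < 103.
Equality holds with 19 values of 5 and 2 values of 4.

5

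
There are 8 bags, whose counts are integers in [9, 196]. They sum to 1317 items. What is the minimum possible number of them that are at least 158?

Each value short of 158 is at most 157, costing at least 196 − 157 = 39 against the maximum total of 1568.
We can afford to lose at most 1568 − 1317 = 251, so at most ⌊251/39⌋ = 6 fall short, and at least 2 are ≥ 158.
Exactly 2 works: 2 values at 196 and 6 at 157 total 1334; lower one of the high values by 17 (still ≥ 158) to hit 1317.

2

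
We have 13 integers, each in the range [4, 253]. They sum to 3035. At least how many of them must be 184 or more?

10

If only k of them are at least 184, the other 13 − k are at most 183, so the total is at most k·253 + (13 − k)·183.
This must reach 3035, so k·253 + (13 − k)·183 ≥ 3035, giving k ≥ 10.
Exactly 10 works: 10 values at 253 and 3 at 183 total 3079; lower one of the high values by 44 (still ≥ 184) to hit 3035.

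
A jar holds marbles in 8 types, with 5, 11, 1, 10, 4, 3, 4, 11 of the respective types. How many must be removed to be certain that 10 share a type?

45

In the worst case you take as many as possible of each type without reaching 10: 5 + 9 + 1 + 9 + 4 + 3 + 4 + 9 = 44.
The next one must give 10 of some type, so 44 + 1 = 45.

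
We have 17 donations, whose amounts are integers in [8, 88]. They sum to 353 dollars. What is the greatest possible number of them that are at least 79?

With k values at 79 or above and the rest at least 8, the sum is at least 136 + 71k.
Since the sum is 353, we need 71k ≤ 217, i.e. k ≤ 3.
k = 3 is achieved by 3 values at 79 and 14 at 8, total 349; add 4 to one value (staying below 79) to reach 353.

3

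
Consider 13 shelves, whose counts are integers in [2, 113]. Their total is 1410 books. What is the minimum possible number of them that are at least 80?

Suppose at most 13 − j of them reach 80; then j values are ≤ 79 and the rest ≤ 113.
The total is then ≤ 79·j + 113·(13 − j) = 1469 − 34j. For this to be ≥ 1410 we need j ≤ 1, so at least 13 − 1 = 12 must reach 80.
Exactly 12 works: 12 values at 113 and 1 at 79 total 1435; lower one of the high values by 25 (still ≥ 80) to hit 1410.

12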